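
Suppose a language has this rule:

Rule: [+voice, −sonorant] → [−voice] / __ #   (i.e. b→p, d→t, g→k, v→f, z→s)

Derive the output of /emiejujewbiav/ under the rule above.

emiejujewbiaf

/v/ is a voiced obstruent in word-final position, so it devoices to [f].
The other instance of /b/ does not occur in the required environment and remains unchanged.
Surface form: [emiejujewbiaf].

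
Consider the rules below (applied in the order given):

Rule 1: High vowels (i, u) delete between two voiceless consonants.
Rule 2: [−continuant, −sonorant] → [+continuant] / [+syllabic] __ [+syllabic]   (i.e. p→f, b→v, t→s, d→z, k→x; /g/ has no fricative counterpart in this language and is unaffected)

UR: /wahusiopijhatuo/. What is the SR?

Rule 1 (high vowel syncope): /u/ is a high vowel flanked by voiceless consonants /h/ and /s/, so it deletes. /wahusiopijhatuo/ → wahsiopijhatuo.
Rule 2 (intervocalic spirantization): /p/ is a stop between vowels /o/ and /i/, so it spirantizes to the fricative [f]. /t/ is a stop between vowels /a/ and /u/, so it spirantizes to the fricative [s]. /wahsiopijhatuo/ → wahsiofijhasuo.

wahsiofijhasuo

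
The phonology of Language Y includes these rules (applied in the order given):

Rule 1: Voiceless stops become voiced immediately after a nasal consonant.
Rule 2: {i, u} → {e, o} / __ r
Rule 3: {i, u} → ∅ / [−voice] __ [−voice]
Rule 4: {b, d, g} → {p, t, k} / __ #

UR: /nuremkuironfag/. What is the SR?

Rule 1 (post-nasal voicing): /k/ is a voiceless stop immediately after the nasal /m/, so it voices to [g]. /nuremkuironfag/ → nuremguironfag.
Rule 2 (pre-rhotic lowering): /u/ is a high vowel immediately before /r/, so it lowers to [o]. /i/ is a high vowel immediately before /r/, so it lowers to [e]. /nuremguironfag/ → noremgueronfag.
Rule 3 (high vowel syncope): no segment meets the environment; /noremgueronfag/ is unchanged.
Rule 4 (final devoicing): /g/ is a voiced stop in word-final position, so it devoices to [k]. /noremgueronfag/ → noremgueronfak.

noremgueronfak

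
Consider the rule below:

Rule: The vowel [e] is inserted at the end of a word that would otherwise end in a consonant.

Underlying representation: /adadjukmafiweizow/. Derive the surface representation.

the form ends in the consonant /w/, so [e] is inserted word-finally.
Surface form: [adadjukmafiweizowe].

adadjukmafiweizowe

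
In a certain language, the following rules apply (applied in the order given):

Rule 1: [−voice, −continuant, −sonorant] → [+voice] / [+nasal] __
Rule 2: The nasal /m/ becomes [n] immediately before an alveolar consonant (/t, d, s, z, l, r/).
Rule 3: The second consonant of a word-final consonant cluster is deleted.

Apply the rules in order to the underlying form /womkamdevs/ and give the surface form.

womgandev

Rule 1 (post-nasal voicing): /k/ is a voiceless stop immediately after the nasal /m/, so it voices to [g]. /womkamdevs/ → womgamdevs.
Rule 2 (nasal place assimilation): /m/ precedes the alveolar consonant /d/, so it assimilates in place to [n]. /womgamdevs/ → womgandevs.
Rule 3 (final cluster simplification): /s/ is the second consonant of a word-final cluster /vs/, so it deletes. /womgandevs/ → womgandev.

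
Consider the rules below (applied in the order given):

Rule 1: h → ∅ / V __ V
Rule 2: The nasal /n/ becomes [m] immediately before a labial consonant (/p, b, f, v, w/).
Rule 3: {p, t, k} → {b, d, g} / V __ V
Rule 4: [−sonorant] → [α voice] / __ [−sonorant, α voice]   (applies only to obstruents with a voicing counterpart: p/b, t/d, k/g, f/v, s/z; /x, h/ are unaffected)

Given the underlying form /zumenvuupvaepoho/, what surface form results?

Rule 1 (intervocalic h-deletion): /h/ occurs between vowels /o/ and /o/, so it deletes. /zumenvuupvaepoho/ → zumenvuupvaepoo.
Rule 2 (nasal place assimilation): /n/ precedes the labial consonant /v/, so it assimilates in place to [m]. /zumenvuupvaepoo/ → zumemvuupvaepoo.
Rule 3 (intervocalic voicing): /p/ is a voiceless stop between vowels /e/ and /o/, so it voices to [b]. /zumemvuupvaepoo/ → zumemvuupvaeboo.
Rule 4 (regressive voicing assimilation): /p/ precedes the voiced obstruent /v/, so it voices to [b] by assimilation. /zumemvuupvaeboo/ → zumemvuubvaeboo.

zumemvuubvaeboo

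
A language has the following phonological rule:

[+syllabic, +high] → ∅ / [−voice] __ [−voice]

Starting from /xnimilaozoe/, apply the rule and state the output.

No segment of /xnimilaozoe/ meets the structural description of the rule, so the form surfaces unchanged.

xnimilaozoe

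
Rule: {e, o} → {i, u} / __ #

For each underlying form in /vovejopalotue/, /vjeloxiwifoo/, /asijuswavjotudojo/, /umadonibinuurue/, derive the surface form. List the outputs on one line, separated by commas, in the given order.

/vovejopalotue/: /e/ is a mid vowel in word-final position, so it raises to [i]. → [vovejopalotui].
/vjeloxiwifoo/: /o/ is a mid vowel in word-final position, so it raises to [u]. → [vjeloxiwifou].
/asijuswavjotudojo/: /o/ is a mid vowel in word-final position, so it raises to [u]. → [asijuswavjotudoju].
/umadonibinuurue/: /e/ is a mid vowel in word-final position, so it raises to [i]. → [umadonibinuurui].

vovejopalotui, vjeloxiwifou, asijuswavjotudoju, umadonibinuurui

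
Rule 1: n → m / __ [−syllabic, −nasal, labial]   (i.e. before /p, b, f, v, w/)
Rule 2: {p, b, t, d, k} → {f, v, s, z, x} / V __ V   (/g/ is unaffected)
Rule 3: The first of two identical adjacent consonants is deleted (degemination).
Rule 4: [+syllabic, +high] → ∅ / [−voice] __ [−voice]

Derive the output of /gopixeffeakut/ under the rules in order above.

gofxefeaxt

Rule 1 (nasal place assimilation): no segment meets the environment; /gopixeffeakut/ is unchanged.
Rule 2 (intervocalic spirantization): /p/ is a stop between vowels /o/ and /i/, so it spirantizes to the fricative [f]. /k/ is a stop between vowels /a/ and /u/, so it spirantizes to the fricative [x]. /gopixeffeakut/ → gofixeffeaxut.
Rule 3 (degemination): /ff/ is a geminate; the first /f/ deletes. /gofixeffeaxut/ → gofixefeaxut.
Rule 4 (high vowel syncope): /i/ is a high vowel flanked by voiceless consonants /f/ and /x/, so it deletes. /u/ is a high vowel flanked by voiceless consonants /x/ and /t/, so it deletes. /gofixefeaxut/ → gofxefeaxt.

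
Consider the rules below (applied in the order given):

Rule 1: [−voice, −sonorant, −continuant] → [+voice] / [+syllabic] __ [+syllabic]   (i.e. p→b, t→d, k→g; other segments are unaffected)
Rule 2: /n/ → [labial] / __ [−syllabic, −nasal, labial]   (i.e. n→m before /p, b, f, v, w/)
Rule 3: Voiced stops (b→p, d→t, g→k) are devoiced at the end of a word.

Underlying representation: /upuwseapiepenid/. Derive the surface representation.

ubuwseabiebenit

Rule 1 (intervocalic voicing): /p/ is a voiceless stop between vowels /u/ and /u/, so it voices to [b]. /p/ is a voiceless stop between vowels /a/ and /i/, so it voices to [b]. /p/ is a voiceless stop between vowels /e/ and /e/, so it voices to [b]. /upuwseapiepenid/ → ubuwseabiebenid.
Rule 2 (nasal place assimilation): no segment meets the environment; /ubuwseabiebenid/ is unchanged.
Rule 3 (final devoicing): /d/ is a voiced stop in word-final position, so it devoices to [t]. /ubuwseabiebenid/ → ubuwseabiebenit.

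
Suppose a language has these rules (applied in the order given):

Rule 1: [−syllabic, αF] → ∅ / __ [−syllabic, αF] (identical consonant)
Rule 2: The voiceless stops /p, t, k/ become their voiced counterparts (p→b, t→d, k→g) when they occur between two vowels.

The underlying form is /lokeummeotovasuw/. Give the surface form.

logeumeodovasuw

Rule 1 (degemination): /mm/ is a geminate; the first /m/ deletes. /lokeummeotovasuw/ → lokeumeotovasuw.
Rule 2 (intervocalic voicing): /k/ is a voiceless stop between vowels /o/ and /e/, so it voices to [g]. /t/ is a voiceless stop between vowels /o/ and /o/, so it voices to [d]. /lokeumeotovasuw/ → logeumeodovasuw.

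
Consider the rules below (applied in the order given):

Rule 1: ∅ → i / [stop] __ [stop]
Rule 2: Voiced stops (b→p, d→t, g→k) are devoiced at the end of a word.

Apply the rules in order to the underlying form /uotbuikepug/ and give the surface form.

uotibuikepuk

Rule 1 (stop-cluster i-epenthesis): /t/ and /b/ form a stop–stop cluster, so [i] is inserted between them. /uotbuikepug/ → uotibuikepug.
Rule 2 (final devoicing): /g/ is a voiced stop in word-final position, so it devoices to [k]. /uotibuikepug/ → uotibuikepuk.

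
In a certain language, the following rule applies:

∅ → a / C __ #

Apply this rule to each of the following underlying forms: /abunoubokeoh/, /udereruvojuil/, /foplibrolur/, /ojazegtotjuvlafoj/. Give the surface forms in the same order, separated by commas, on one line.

/abunoubokeoh/: the form ends in the consonant /h/, so [a] is inserted word-finally. → [abunoubokeoha].
/udereruvojuil/: the form ends in the consonant /l/, so [a] is inserted word-finally. → [udereruvojuila].
/foplibrolur/: the form ends in the consonant /r/, so [a] is inserted word-finally. → [foplibrolura].
/ojazegtotjuvlafoj/: the form ends in the consonant /j/, so [a] is inserted word-finally. → [ojazegtotjuvlafoja].

abunoubokeoha, udereruvojuila, foplibrolura, ojazegtotjuvlafoja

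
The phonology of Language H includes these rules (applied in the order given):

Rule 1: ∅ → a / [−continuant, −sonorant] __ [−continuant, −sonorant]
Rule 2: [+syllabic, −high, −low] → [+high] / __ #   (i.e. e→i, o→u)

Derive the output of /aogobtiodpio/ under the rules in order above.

Rule 1 (stop-cluster a-epenthesis): /b/ and /t/ form a stop–stop cluster, so [a] is inserted between them. /d/ and /p/ form a stop–stop cluster, so [a] is inserted between them. /aogobtiodpio/ → aogobatiodapio.
Rule 2 (final vowel raising): /o/ is a mid vowel in word-final position, so it raises to [u]. /aogobatiodapio/ → aogobatiodapiu.

aogobatiodapiu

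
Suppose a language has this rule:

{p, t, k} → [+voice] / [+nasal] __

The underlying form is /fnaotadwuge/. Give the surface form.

No segment of /fnaotadwuge/ meets the structural description of the rule, so the form surfaces unchanged.

fnaotadwuge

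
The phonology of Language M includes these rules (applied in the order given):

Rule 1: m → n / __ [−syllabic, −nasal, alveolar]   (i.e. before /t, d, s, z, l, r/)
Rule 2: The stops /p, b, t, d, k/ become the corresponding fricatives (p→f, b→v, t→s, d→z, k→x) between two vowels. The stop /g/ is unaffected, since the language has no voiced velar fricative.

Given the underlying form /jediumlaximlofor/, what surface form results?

jeziunlaxinlofor

Rule 1 (nasal place assimilation): /m/ precedes the alveolar consonant /l/, so it assimilates in place to [n]. /m/ precedes the alveolar consonant /l/, so it assimilates in place to [n]. /jediumlaximlofor/ → jediunlaxinlofor.
Rule 2 (intervocalic spirantization): /d/ is a stop between vowels /e/ and /i/, so it spirantizes to the fricative [z]. /jediunlaxinlofor/ → jeziunlaxinlofor.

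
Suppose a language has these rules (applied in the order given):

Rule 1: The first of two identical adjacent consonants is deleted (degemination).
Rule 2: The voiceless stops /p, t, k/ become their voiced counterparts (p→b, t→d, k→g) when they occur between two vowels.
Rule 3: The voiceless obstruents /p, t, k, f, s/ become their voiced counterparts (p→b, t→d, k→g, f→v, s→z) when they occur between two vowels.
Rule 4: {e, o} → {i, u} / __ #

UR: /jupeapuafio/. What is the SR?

jubeabuaviu

Rule 1 (degemination): no segment meets the environment; /jupeapuafio/ is unchanged.
Rule 2 (intervocalic voicing): /p/ is a voiceless stop between vowels /u/ and /e/, so it voices to [b]. /p/ is a voiceless stop between vowels /a/ and /u/, so it voices to [b]. /jupeapuafio/ → jubeabuafio.
Rule 3 (intervocalic voicing): /f/ is a voiceless obstruent between vowels /a/ and /i/, so it voices to [v]. /jubeabuafio/ → jubeabuavio.
Rule 4 (final vowel raising): /o/ is a mid vowel in word-final position, so it raises to [u]. /jubeabuavio/ → jubeabuaviu.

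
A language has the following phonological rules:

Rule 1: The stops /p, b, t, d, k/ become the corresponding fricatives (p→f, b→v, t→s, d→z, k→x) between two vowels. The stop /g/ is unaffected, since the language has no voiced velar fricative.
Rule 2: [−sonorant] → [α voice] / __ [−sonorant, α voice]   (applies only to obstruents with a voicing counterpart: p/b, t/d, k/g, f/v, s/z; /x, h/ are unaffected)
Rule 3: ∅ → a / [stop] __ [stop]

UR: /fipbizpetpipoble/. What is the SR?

Rule 1 (intervocalic spirantization): /p/ is a stop between vowels /i/ and /o/, so it spirantizes to the fricative [f]. /fipbizpetpipoble/ → fipbizpetpifoble.
Rule 2 (regressive voicing assimilation): /p/ precedes the voiced obstruent /b/, so it voices to [b] by assimilation. /z/ precedes the voiceless obstruent /p/, so it devoices to [s] by assimilation. /fipbizpetpifoble/ → fibbispetpifoble.
Rule 3 (stop-cluster a-epenthesis): /b/ and /b/ form a stop–stop cluster, so [a] is inserted between them. /t/ and /p/ form a stop–stop cluster, so [a] is inserted between them. /fibbispetpifoble/ → fibabispetapifoble.

fibabispetapifoble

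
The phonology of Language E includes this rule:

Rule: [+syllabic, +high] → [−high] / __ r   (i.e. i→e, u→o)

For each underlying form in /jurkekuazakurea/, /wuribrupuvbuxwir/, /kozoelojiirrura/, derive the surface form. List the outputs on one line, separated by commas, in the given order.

jorkekuazakorea, woribrupuvbuxwer, kozoelojierrora

/jurkekuazakurea/: /u/ is a high vowel immediately before /r/, so it lowers to [o]. /u/ is a high vowel immediately before /r/, so it lowers to [o]. → [jorkekuazakorea].
/wuribrupuvbuxwir/: /u/ is a high vowel immediately before /r/, so it lowers to [o]. /i/ is a high vowel immediately before /r/, so it lowers to [e]. → [woribrupuvbuxwer].
/kozoelojiirrura/: /i/ is a high vowel immediately before /r/, so it lowers to [e]. /u/ is a high vowel immediately before /r/, so it lowers to [o]. → [kozoelojierrora].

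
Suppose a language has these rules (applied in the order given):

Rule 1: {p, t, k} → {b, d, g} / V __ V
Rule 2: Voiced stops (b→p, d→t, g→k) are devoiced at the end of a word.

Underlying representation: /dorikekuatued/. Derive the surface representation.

Rule 1 (intervocalic voicing): /k/ is a voiceless stop between vowels /i/ and /e/, so it voices to [g]. /k/ is a voiceless stop between vowels /e/ and /u/, so it voices to [g]. /t/ is a voiceless stop between vowels /a/ and /u/, so it voices to [d]. /dorikekuatued/ → dorigeguadued.
Rule 2 (final devoicing): /d/ is a voiced stop in word-final position, so it devoices to [t]. /dorigeguadued/ → dorigeguaduet.

dorigeguaduet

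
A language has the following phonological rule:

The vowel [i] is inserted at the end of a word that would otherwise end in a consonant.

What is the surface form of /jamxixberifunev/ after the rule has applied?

the form ends in the consonant /v/, so [i] is inserted word-finally.
Surface form: [jamxixberifunevi].

jamxixberifunevi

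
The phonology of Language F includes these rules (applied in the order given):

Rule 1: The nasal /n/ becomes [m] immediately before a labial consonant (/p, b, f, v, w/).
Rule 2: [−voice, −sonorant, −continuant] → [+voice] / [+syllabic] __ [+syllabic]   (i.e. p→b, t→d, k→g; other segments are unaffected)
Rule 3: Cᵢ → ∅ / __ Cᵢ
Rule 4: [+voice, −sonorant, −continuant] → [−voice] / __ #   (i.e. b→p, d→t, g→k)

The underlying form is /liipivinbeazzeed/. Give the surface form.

liibivimbeazeet

Rule 1 (nasal place assimilation): /n/ precedes the labial consonant /b/, so it assimilates in place to [m]. /liipivinbeazzeed/ → liipivimbeazzeed.
Rule 2 (intervocalic voicing): /p/ is a voiceless stop between vowels /i/ and /i/, so it voices to [b]. /liipivimbeazzeed/ → liibivimbeazzeed.
Rule 3 (degemination): /zz/ is a geminate; the first /z/ deletes. /liibivimbeazzeed/ → liibivimbeazeed.
Rule 4 (final devoicing): /d/ is a voiced stop in word-final position, so it devoices to [t]. /liibivimbeazeed/ → liibivimbeazeet.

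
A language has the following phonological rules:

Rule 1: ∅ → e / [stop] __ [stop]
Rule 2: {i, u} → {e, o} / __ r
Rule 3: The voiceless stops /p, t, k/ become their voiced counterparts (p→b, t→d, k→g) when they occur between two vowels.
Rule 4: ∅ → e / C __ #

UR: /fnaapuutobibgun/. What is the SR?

fnaabuudobibegune

Rule 1 (stop-cluster e-epenthesis): /b/ and /g/ form a stop–stop cluster, so [e] is inserted between them. /fnaapuutobibgun/ → fnaapuutobibegun.
Rule 2 (pre-rhotic lowering): no segment meets the environment; /fnaapuutobibegun/ is unchanged.
Rule 3 (intervocalic voicing): /p/ is a voiceless stop between vowels /a/ and /u/, so it voices to [b]. /t/ is a voiceless stop between vowels /u/ and /o/, so it voices to [d]. /fnaapuutobibegun/ → fnaabuudobibegun.
Rule 4 (final e-epenthesis): the form ends in the consonant /n/, so [e] is inserted word-finally. /fnaabuudobibegun/ → fnaabuudobibegune.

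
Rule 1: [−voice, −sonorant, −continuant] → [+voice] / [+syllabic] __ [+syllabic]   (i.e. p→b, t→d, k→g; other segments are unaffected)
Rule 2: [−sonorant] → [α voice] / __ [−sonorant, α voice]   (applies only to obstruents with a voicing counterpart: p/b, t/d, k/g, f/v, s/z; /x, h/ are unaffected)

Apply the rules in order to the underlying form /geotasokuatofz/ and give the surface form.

geodasoguadovz

Rule 1 (intervocalic voicing): /t/ is a voiceless stop between vowels /o/ and /a/, so it voices to [d]. /k/ is a voiceless stop between vowels /o/ and /u/, so it voices to [g]. /t/ is a voiceless stop between vowels /a/ and /o/, so it voices to [d]. /geotasokuatofz/ → geodasoguadofz.
Rule 2 (regressive voicing assimilation): /f/ precedes the voiced obstruent /z/, so it voices to [v] by assimilation. /geodasoguadofz/ → geodasoguadovz.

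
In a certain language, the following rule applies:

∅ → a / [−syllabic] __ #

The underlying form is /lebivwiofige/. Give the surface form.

No segment of /lebivwiofige/ meets the structural description of the rule, so the form surfaces unchanged.

lebivwiofige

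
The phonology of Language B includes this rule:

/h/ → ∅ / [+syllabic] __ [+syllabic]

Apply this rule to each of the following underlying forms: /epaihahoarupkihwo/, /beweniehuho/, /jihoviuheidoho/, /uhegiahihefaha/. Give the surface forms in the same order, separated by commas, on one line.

epaiaoarupkihwo, bewenieuo, jioviueidoo, uegiaiefaa

/epaihahoarupkihwo/: /h/ occurs between vowels /i/ and /a/, so it deletes. /h/ occurs between vowels /a/ and /o/, so it deletes. → [epaiaoarupkihwo].
/beweniehuho/: /h/ occurs between vowels /e/ and /u/, so it deletes. /h/ occurs between vowels /u/ and /o/, so it deletes. → [bewenieuo].
/jihoviuheidoho/: /h/ occurs between vowels /i/ and /o/, so it deletes. /h/ occurs between vowels /u/ and /e/, so it deletes. /h/ occurs between vowels /o/ and /o/, so it deletes. → [jioviueidoo].
/uhegiahihefaha/: /h/ occurs between vowels /u/ and /e/, so it deletes. /h/ occurs between vowels /a/ and /i/, so it deletes. /h/ occurs between vowels /i/ and /e/, so it deletes. /h/ occurs between vowels /a/ and /a/, so it deletes. → [uegiaiefaa].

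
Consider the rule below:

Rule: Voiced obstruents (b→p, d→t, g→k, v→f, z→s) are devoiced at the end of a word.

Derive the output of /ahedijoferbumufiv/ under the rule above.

ahedijoferbumufif

Scanning /ahedijoferbumufiv/: /d/ at position 4 is not in the conditioning environment; /b/ at position 11 is not in the conditioning environment; /v/ is a voiced obstruent in word-final position, so it devoices to [f].
Result: [ahedijoferbumufif].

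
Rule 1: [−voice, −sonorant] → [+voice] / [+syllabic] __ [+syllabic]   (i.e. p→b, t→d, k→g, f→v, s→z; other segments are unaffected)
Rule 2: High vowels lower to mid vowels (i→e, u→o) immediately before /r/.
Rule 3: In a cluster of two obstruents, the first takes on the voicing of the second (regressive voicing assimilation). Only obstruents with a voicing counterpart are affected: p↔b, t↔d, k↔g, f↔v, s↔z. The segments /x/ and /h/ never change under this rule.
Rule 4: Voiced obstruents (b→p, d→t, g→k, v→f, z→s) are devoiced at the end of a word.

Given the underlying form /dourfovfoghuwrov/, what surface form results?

Rule 1 (intervocalic voicing): no segment meets the environment; /dourfovfoghuwrov/ is unchanged.
Rule 2 (pre-rhotic lowering): /u/ is a high vowel immediately before /r/, so it lowers to [o]. /dourfovfoghuwrov/ → doorfovfoghuwrov.
Rule 3 (regressive voicing assimilation): /v/ precedes the voiceless obstruent /f/, so it devoices to [f] by assimilation. /g/ precedes the voiceless obstruent /h/, so it devoices to [k] by assimilation. /doorfovfoghuwrov/ → doorfoffokhuwrov.
Rule 4 (final devoicing): /v/ is a voiced obstruent in word-final position, so it devoices to [f]. /doorfoffokhuwrov/ → doorfoffokhuwrof.

doorfoffokhuwrof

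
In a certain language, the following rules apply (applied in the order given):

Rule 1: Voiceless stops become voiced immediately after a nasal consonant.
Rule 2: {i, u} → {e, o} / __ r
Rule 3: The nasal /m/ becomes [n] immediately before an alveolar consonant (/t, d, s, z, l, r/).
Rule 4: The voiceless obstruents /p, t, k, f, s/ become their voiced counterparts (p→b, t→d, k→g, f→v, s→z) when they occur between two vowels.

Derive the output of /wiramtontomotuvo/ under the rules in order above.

Rule 1 (post-nasal voicing): /t/ is a voiceless stop immediately after the nasal /m/, so it voices to [d]. /t/ is a voiceless stop immediately after the nasal /n/, so it voices to [d]. /wiramtontomotuvo/ → wiramdondomotuvo.
Rule 2 (pre-rhotic lowering): /i/ is a high vowel immediately before /r/, so it lowers to [e]. /wiramdondomotuvo/ → weramdondomotuvo.
Rule 3 (nasal place assimilation): /m/ precedes the alveolar consonant /d/, so it assimilates in place to [n]. /weramdondomotuvo/ → werandondomotuvo.
Rule 4 (intervocalic voicing): /t/ is a voiceless obstruent between vowels /o/ and /u/, so it voices to [d]. /werandondomotuvo/ → werandondomoduvo.

werandondomoduvo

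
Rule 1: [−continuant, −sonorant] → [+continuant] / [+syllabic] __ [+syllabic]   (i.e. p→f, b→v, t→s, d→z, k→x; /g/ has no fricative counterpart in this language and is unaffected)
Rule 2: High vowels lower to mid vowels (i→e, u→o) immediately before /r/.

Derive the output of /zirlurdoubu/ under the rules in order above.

zerlordouvu

Rule 1 (intervocalic spirantization): /b/ is a stop between vowels /u/ and /u/, so it spirantizes to the fricative [v]. /zirlurdoubu/ → zirlurdouvu.
Rule 2 (pre-rhotic lowering): /i/ is a high vowel immediately before /r/, so it lowers to [e]. /u/ is a high vowel immediately before /r/, so it lowers to [o]. /zirlurdouvu/ → zerlordouvu.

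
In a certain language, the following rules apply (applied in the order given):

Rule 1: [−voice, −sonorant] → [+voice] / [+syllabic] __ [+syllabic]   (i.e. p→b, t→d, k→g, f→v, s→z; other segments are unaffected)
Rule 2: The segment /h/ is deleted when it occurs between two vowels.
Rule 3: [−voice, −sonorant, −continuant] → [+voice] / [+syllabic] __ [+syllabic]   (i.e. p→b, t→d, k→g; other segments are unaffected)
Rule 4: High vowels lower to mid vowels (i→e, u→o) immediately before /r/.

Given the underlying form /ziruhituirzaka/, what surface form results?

Rule 1 (intervocalic voicing): /t/ is a voiceless obstruent between vowels /i/ and /u/, so it voices to [d]. /k/ is a voiceless obstruent between vowels /a/ and /a/, so it voices to [g]. /ziruhituirzaka/ → ziruhiduirzaga.
Rule 2 (intervocalic h-deletion): /h/ occurs between vowels /u/ and /i/, so it deletes. /ziruhiduirzaga/ → ziruiduirzaga.
Rule 3 (intervocalic voicing): no segment meets the environment; /ziruiduirzaga/ is unchanged.
Rule 4 (pre-rhotic lowering): /i/ is a high vowel immediately before /r/, so it lowers to [e]. /i/ is a high vowel immediately before /r/, so it lowers to [e]. /ziruiduirzaga/ → zeruiduerzaga.

zeruiduerzaga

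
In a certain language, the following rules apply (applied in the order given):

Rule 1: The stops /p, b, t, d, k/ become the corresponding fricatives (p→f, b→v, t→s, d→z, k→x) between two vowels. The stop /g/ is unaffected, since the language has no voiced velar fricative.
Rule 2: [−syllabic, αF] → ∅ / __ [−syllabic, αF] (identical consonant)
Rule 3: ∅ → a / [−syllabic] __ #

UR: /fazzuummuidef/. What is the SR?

fazuumuizefa

Rule 1 (intervocalic spirantization): /d/ is a stop between vowels /i/ and /e/, so it spirantizes to the fricative [z]. /fazzuummuidef/ → fazzuummuizef.
Rule 2 (degemination): /zz/ is a geminate; the first /z/ deletes. /mm/ is a geminate; the first /m/ deletes. /fazzuummuizef/ → fazuumuizef.
Rule 3 (final a-epenthesis): the form ends in the consonant /f/, so [a] is inserted word-finally. /fazuumuizef/ → fazuumuizefa.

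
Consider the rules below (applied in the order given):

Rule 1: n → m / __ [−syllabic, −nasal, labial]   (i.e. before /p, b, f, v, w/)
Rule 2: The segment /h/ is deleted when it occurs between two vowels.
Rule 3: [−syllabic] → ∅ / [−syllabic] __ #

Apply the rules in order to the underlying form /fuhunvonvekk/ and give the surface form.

fuumvomvek

Rule 1 (nasal place assimilation): /n/ precedes the labial consonant /v/, so it assimilates in place to [m]. /n/ precedes the labial consonant /v/, so it assimilates in place to [m]. /fuhunvonvekk/ → fuhumvomvekk.
Rule 2 (intervocalic h-deletion): /h/ occurs between vowels /u/ and /u/, so it deletes. /fuhumvomvekk/ → fuumvomvekk.
Rule 3 (final cluster simplification): /k/ is the second consonant of a word-final cluster /kk/, so it deletes. /fuumvomvekk/ → fuumvomvek.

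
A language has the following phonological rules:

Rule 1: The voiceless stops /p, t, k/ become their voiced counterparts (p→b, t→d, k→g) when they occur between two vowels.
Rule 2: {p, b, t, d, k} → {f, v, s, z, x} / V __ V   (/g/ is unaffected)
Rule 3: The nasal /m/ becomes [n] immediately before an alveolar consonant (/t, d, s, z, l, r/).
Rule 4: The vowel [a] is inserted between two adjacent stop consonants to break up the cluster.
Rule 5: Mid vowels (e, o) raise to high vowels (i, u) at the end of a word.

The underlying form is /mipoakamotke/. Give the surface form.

Rule 1 (intervocalic voicing): /p/ is a voiceless stop between vowels /i/ and /o/, so it voices to [b]. /k/ is a voiceless stop between vowels /a/ and /a/, so it voices to [g]. /mipoakamotke/ → miboagamotke.
Rule 2 (intervocalic spirantization): /b/ is a stop between vowels /i/ and /o/, so it spirantizes to the fricative [v]. /miboagamotke/ → mivoagamotke.
Rule 3 (nasal place assimilation): no segment meets the environment; /mivoagamotke/ is unchanged.
Rule 4 (stop-cluster a-epenthesis): /t/ and /k/ form a stop–stop cluster, so [a] is inserted between them. /mivoagamotke/ → mivoagamotake.
Rule 5 (final vowel raising): /e/ is a mid vowel in word-final position, so it raises to [i]. /mivoagamotake/ → mivoagamotaki.

mivoagamotaki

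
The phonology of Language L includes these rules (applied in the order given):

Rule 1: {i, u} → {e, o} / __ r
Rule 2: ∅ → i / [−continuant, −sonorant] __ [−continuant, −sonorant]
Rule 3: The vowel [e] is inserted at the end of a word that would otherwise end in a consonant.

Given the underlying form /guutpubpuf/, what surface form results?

guutipubipufe

Rule 1 (pre-rhotic lowering): no segment meets the environment; /guutpubpuf/ is unchanged.
Rule 2 (stop-cluster i-epenthesis): /t/ and /p/ form a stop–stop cluster, so [i] is inserted between them. /b/ and /p/ form a stop–stop cluster, so [i] is inserted between them. /guutpubpuf/ → guutipubipuf.
Rule 3 (final e-epenthesis): the form ends in the consonant /f/, so [e] is inserted word-finally. /guutipubipuf/ → guutipubipufe.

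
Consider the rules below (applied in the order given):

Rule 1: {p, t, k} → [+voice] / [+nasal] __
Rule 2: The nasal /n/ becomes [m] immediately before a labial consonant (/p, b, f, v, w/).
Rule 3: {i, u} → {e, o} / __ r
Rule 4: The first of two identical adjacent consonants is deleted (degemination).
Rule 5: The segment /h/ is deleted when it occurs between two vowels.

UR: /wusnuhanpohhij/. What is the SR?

wusnuamboij

Rule 1 (post-nasal voicing): /p/ is a voiceless stop immediately after the nasal /n/, so it voices to [b]. /wusnuhanpohhij/ → wusnuhanbohhij.
Rule 2 (nasal place assimilation): /n/ precedes the labial consonant /b/, so it assimilates in place to [m]. /wusnuhanbohhij/ → wusnuhambohhij.
Rule 3 (pre-rhotic lowering): no segment meets the environment; /wusnuhambohhij/ is unchanged.
Rule 4 (degemination): /hh/ is a geminate; the first /h/ deletes. /wusnuhambohhij/ → wusnuhambohij.
Rule 5 (intervocalic h-deletion): /h/ occurs between vowels /u/ and /a/, so it deletes. /h/ occurs between vowels /o/ and /i/, so it deletes. /wusnuhambohij/ → wusnuamboij.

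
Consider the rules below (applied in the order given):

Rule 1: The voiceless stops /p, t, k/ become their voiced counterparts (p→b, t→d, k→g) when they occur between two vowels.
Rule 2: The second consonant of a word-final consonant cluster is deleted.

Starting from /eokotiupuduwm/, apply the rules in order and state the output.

eogodiubuduw

Rule 1 (intervocalic voicing): /k/ is a voiceless stop between vowels /o/ and /o/, so it voices to [g]. /t/ is a voiceless stop between vowels /o/ and /i/, so it voices to [d]. /p/ is a voiceless stop between vowels /u/ and /u/, so it voices to [b]. /eokotiupuduwm/ → eogodiubuduwm.
Rule 2 (final cluster simplification): /m/ is the second consonant of a word-final cluster /wm/, so it deletes. /eogodiubuduwm/ → eogodiubuduw.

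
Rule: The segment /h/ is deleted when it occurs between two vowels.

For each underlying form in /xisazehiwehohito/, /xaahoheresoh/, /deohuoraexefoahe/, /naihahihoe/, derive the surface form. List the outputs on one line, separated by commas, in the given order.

xisazeiweoito, xaaoeresoh, deouoraexefoae, naiaioe

/xisazehiwehohito/: /h/ occurs between vowels /e/ and /i/, so it deletes. /h/ occurs between vowels /e/ and /o/, so it deletes. /h/ occurs between vowels /o/ and /i/, so it deletes. → [xisazeiweoito].
/xaahoheresoh/: /h/ occurs between vowels /a/ and /o/, so it deletes. /h/ occurs between vowels /o/ and /e/, so it deletes. → [xaaoeresoh].
/deohuoraexefoahe/: /h/ occurs between vowels /o/ and /u/, so it deletes. /h/ occurs between vowels /a/ and /e/, so it deletes. → [deouoraexefoae].
/naihahihoe/: /h/ occurs between vowels /i/ and /a/, so it deletes. /h/ occurs between vowels /a/ and /i/, so it deletes. /h/ occurs between vowels /i/ and /o/, so it deletes. → [naiaioe].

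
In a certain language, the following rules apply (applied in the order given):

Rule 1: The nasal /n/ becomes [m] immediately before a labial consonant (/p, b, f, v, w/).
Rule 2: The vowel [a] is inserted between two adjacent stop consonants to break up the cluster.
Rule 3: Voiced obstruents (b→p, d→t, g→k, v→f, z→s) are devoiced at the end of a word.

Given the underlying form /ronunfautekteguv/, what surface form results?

ronumfautekateguf

Rule 1 (nasal place assimilation): /n/ precedes the labial consonant /f/, so it assimilates in place to [m]. /ronunfautekteguv/ → ronumfautekteguv.
Rule 2 (stop-cluster a-epenthesis): /k/ and /t/ form a stop–stop cluster, so [a] is inserted between them. /ronumfautekteguv/ → ronumfautekateguv.
Rule 3 (final devoicing): /v/ is a voiced obstruent in word-final position, so it devoices to [f]. /ronumfautekateguv/ → ronumfautekateguf.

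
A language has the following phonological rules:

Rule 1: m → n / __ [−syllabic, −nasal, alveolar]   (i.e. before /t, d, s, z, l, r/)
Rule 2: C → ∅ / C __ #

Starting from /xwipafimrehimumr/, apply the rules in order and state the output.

Rule 1 (nasal place assimilation): /m/ precedes the alveolar consonant /r/, so it assimilates in place to [n]. /m/ precedes the alveolar consonant /r/, so it assimilates in place to [n]. /xwipafimrehimumr/ → xwipafinrehimunr.
Rule 2 (final cluster simplification): /r/ is the second consonant of a word-final cluster /nr/, so it deletes. /xwipafinrehimunr/ → xwipafinrehimun.

xwipafinrehimun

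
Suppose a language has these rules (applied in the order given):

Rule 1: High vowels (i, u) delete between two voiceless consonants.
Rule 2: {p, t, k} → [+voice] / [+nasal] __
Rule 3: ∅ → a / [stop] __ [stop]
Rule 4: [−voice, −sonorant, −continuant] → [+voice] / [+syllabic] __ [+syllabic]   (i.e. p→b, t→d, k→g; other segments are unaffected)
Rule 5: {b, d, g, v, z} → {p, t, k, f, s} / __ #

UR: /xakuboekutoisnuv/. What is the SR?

Rule 1 (high vowel syncope): /u/ is a high vowel flanked by voiceless consonants /k/ and /t/, so it deletes. /xakuboekutoisnuv/ → xakuboektoisnuv.
Rule 2 (post-nasal voicing): no segment meets the environment; /xakuboektoisnuv/ is unchanged.
Rule 3 (stop-cluster a-epenthesis): /k/ and /t/ form a stop–stop cluster, so [a] is inserted between them. /xakuboektoisnuv/ → xakuboekatoisnuv.
Rule 4 (intervocalic voicing): /k/ is a voiceless stop between vowels /a/ and /u/, so it voices to [g]. /k/ is a voiceless stop between vowels /e/ and /a/, so it voices to [g]. /t/ is a voiceless stop between vowels /a/ and /o/, so it voices to [d]. /xakuboekatoisnuv/ → xaguboegadoisnuv.
Rule 5 (final devoicing): /v/ is a voiced obstruent in word-final position, so it devoices to [f]. /xaguboegadoisnuv/ → xaguboegadoisnuf.

xaguboegadoisnuf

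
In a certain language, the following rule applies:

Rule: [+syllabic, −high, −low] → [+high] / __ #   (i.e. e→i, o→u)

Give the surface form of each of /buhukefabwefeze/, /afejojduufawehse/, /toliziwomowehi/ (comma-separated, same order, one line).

/buhukefabwefeze/: /e/ is a mid vowel in word-final position, so it raises to [i]. → [buhukefabwefezi].
/afejojduufawehse/: /e/ is a mid vowel in word-final position, so it raises to [i]. → [afejojduufawehsi].
/toliziwomowehi/: the rule's environment is not met; surfaces unchanged as [toliziwomowehi].

buhukefabwefezi, afejojduufawehsi, toliziwomowehi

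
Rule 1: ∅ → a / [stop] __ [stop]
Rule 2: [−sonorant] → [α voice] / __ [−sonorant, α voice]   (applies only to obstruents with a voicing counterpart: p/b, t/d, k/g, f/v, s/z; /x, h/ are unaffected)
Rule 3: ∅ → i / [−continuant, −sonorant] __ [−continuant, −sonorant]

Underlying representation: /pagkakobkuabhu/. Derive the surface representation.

pagakakobakuaphu

Rule 1 (stop-cluster a-epenthesis): /g/ and /k/ form a stop–stop cluster, so [a] is inserted between them. /b/ and /k/ form a stop–stop cluster, so [a] is inserted between them. /pagkakobkuabhu/ → pagakakobakuabhu.
Rule 2 (regressive voicing assimilation): /b/ precedes the voiceless obstruent /h/, so it devoices to [p] by assimilation. /pagakakobakuabhu/ → pagakakobakuaphu.
Rule 3 (stop-cluster i-epenthesis): no segment meets the environment; /pagakakobakuaphu/ is unchanged.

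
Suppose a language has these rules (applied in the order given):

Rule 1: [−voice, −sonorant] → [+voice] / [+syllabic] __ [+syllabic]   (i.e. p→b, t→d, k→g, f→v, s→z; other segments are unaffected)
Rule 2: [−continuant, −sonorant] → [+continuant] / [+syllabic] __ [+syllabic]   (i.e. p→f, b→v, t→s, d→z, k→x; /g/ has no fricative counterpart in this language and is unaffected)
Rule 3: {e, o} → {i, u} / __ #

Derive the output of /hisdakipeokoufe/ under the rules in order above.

Rule 1 (intervocalic voicing): /k/ is a voiceless obstruent between vowels /a/ and /i/, so it voices to [g]. /p/ is a voiceless obstruent between vowels /i/ and /e/, so it voices to [b]. /k/ is a voiceless obstruent between vowels /o/ and /o/, so it voices to [g]. /f/ is a voiceless obstruent between vowels /u/ and /e/, so it voices to [v]. /hisdakipeokoufe/ → hisdagibeogouve.
Rule 2 (intervocalic spirantization): /b/ is a stop between vowels /i/ and /e/, so it spirantizes to the fricative [v]. /hisdagibeogouve/ → hisdagiveogouve.
Rule 3 (final vowel raising): /e/ is a mid vowel in word-final position, so it raises to [i]. /hisdagiveogouve/ → hisdagiveogouvi.

hisdagiveogouvi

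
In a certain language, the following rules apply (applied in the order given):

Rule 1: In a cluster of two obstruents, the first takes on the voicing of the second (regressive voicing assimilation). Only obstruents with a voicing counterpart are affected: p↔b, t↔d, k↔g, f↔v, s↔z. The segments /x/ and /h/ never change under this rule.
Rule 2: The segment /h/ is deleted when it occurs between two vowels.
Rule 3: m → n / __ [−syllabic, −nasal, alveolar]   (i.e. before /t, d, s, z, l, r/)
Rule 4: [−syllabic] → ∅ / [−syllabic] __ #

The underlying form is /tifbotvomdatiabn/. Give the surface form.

tivbodvondatiab

Rule 1 (regressive voicing assimilation): /f/ precedes the voiced obstruent /b/, so it voices to [v] by assimilation. /t/ precedes the voiced obstruent /v/, so it voices to [d] by assimilation. /tifbotvomdatiabn/ → tivbodvomdatiabn.
Rule 2 (intervocalic h-deletion): no segment meets the environment; /tivbodvomdatiabn/ is unchanged.
Rule 3 (nasal place assimilation): /m/ precedes the alveolar consonant /d/, so it assimilates in place to [n]. /tivbodvomdatiabn/ → tivbodvondatiabn.
Rule 4 (final cluster simplification): /n/ is the second consonant of a word-final cluster /bn/, so it deletes. /tivbodvondatiabn/ → tivbodvondatiab.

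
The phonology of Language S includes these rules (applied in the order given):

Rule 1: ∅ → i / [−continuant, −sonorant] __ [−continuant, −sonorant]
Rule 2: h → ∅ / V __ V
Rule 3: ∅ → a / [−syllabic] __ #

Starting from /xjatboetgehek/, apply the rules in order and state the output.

xjatiboetigeeka

Rule 1 (stop-cluster i-epenthesis): /t/ and /b/ form a stop–stop cluster, so [i] is inserted between them. /t/ and /g/ form a stop–stop cluster, so [i] is inserted between them. /xjatboetgehek/ → xjatiboetigehek.
Rule 2 (intervocalic h-deletion): /h/ occurs between vowels /e/ and /e/, so it deletes. /xjatiboetigehek/ → xjatiboetigeek.
Rule 3 (final a-epenthesis): the form ends in the consonant /k/, so [a] is inserted word-finally. /xjatiboetigeek/ → xjatiboetigeeka.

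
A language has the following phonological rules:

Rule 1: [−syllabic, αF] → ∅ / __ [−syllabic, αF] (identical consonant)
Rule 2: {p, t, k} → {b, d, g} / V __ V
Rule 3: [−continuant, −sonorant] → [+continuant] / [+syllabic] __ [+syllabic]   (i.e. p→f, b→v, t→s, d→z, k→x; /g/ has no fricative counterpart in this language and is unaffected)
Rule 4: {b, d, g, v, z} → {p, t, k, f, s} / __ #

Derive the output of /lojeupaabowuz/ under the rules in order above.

lojeuvaavowus

Rule 1 (degemination): no segment meets the environment; /lojeupaabowuz/ is unchanged.
Rule 2 (intervocalic voicing): /p/ is a voiceless stop between vowels /u/ and /a/, so it voices to [b]. /lojeupaabowuz/ → lojeubaabowuz.
Rule 3 (intervocalic spirantization): /b/ is a stop between vowels /u/ and /a/, so it spirantizes to the fricative [v]. /b/ is a stop between vowels /a/ and /o/, so it spirantizes to the fricative [v]. /lojeubaabowuz/ → lojeuvaavowuz.
Rule 4 (final devoicing): /z/ is a voiced obstruent in word-final position, so it devoices to [s]. /lojeuvaavowuz/ → lojeuvaavowus.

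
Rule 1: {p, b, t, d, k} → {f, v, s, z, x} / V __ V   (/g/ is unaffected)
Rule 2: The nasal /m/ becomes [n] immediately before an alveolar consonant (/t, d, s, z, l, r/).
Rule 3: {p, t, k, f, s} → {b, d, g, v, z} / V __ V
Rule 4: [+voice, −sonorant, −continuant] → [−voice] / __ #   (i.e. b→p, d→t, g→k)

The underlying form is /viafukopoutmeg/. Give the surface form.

viavuxovoutmek

Rule 1 (intervocalic spirantization): /k/ is a stop between vowels /u/ and /o/, so it spirantizes to the fricative [x]. /p/ is a stop between vowels /o/ and /o/, so it spirantizes to the fricative [f]. /viafukopoutmeg/ → viafuxofoutmeg.
Rule 2 (nasal place assimilation): no segment meets the environment; /viafuxofoutmeg/ is unchanged.
Rule 3 (intervocalic voicing): /f/ is a voiceless obstruent between vowels /a/ and /u/, so it voices to [v]. /f/ is a voiceless obstruent between vowels /o/ and /o/, so it voices to [v]. /viafuxofoutmeg/ → viavuxovoutmeg.
Rule 4 (final devoicing): /g/ is a voiced stop in word-final position, so it devoices to [k]. /viavuxovoutmeg/ → viavuxovoutmek.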